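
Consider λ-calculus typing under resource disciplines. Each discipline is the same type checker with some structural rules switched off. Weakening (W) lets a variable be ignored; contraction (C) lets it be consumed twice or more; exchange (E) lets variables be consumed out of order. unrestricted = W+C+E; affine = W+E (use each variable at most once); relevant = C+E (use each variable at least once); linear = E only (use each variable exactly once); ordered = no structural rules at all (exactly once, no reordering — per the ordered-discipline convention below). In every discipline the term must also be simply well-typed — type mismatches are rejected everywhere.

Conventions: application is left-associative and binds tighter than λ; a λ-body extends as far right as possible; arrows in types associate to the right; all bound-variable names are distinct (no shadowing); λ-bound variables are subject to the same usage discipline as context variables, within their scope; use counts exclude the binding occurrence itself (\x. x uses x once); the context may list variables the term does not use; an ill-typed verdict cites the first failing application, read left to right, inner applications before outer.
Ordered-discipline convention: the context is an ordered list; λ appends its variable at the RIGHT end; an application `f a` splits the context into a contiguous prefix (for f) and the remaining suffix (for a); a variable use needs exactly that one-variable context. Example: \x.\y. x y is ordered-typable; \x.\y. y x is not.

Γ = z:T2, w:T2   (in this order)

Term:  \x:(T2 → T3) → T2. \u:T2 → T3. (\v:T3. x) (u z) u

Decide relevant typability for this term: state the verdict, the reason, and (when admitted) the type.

no — needs weakening: w, v unused
counts: z: 1×; w: 0×; x (bound): 1×; u (bound): 2×; v (bound): 0×
uses in reading order: x, u, z, u
typing: well-typed — term : ((T2 → T3) → T2) → (T2 → T3) → T2
all disciplines: ordered ✗; linear ✗; affine ✗; relevant ✗; unrestricted ✓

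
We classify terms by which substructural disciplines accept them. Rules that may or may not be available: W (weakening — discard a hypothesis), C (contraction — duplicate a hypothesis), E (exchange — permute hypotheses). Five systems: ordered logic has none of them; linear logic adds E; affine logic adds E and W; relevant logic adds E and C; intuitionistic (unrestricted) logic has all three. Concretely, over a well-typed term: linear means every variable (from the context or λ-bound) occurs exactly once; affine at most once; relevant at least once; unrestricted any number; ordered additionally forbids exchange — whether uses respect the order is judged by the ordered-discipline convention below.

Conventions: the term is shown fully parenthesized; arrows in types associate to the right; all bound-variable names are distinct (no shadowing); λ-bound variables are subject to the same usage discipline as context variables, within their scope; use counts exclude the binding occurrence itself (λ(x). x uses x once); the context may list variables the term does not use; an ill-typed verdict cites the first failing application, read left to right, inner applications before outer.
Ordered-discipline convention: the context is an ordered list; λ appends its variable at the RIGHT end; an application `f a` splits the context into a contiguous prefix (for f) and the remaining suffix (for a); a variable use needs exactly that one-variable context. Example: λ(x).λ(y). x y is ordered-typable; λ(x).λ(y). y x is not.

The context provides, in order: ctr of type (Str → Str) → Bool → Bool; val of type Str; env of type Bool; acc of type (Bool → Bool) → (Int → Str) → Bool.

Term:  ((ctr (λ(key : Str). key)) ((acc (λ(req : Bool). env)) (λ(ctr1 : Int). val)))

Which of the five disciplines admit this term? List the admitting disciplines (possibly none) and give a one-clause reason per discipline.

admitted in: affine, unrestricted
usage: ctr ×1, val ×1, env ×1, acc ×1, key (bound) ×1, req (bound) ×0, ctr1 (bound) ×0
use order (left to right): ctr, key, acc, env, val
typing: well-typed — term : Bool
ordered ✗ (req, ctr1 never used (weakening))
linear ✗ (req, ctr1 never used (weakening))
affine ✓ (no duplicate uses among ctr, val, env, acc, key, req, ctr1)
relevant ✗ (req, ctr1 never used (weakening))
unrestricted ✓ (simply typable at Bool; W, C, E all held)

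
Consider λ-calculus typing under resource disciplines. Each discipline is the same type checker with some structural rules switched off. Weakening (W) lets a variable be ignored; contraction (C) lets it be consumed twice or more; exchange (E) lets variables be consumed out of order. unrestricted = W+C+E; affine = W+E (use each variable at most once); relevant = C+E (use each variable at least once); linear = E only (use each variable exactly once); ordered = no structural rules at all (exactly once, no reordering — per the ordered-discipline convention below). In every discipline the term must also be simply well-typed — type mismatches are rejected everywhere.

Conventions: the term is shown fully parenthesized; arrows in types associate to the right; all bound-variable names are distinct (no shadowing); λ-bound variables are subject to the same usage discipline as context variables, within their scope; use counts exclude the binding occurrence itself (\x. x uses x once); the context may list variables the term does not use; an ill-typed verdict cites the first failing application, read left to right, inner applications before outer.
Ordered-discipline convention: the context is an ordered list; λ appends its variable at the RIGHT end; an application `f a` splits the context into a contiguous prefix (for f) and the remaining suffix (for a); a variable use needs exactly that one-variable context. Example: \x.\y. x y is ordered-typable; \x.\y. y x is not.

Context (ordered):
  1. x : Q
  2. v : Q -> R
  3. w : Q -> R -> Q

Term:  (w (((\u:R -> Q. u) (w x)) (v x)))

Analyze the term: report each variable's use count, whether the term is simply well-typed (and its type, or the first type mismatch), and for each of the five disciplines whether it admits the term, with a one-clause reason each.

usage: x: 2, v: 1, w: 2, u (bound): 1
order of uses: w, u, w, x, v, x
typing: the term checks, with type R -> Q
ordered ✗ (needs contraction — x ×2, w ×2)
linear ✗ (needs contraction — x ×2, w ×2)
affine ✗ (needs contraction — x ×2, w ×2)
relevant ✓ (at least one use each (x, v, w, u))
unrestricted ✓ (well-typed at R -> Q; no restrictions here)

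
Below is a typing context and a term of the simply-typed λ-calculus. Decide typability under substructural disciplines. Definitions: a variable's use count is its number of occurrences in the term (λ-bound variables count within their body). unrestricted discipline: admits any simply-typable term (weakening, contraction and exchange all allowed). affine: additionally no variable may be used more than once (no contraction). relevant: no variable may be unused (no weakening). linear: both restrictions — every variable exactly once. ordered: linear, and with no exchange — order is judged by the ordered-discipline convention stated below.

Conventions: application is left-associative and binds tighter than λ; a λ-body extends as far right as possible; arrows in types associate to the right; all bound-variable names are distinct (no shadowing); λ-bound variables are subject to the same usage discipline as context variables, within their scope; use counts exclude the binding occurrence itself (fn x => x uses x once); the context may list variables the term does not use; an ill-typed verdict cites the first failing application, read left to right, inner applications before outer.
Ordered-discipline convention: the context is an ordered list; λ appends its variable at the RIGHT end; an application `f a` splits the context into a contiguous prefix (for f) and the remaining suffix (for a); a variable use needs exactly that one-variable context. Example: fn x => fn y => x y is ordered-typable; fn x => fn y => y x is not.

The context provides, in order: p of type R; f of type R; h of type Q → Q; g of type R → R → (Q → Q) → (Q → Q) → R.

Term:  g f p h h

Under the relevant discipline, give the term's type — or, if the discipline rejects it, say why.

term : R
usage: p: 1×; f: 1×; h: 2×; g: 1×
uses in reading order: g, f, p, h, h
typing: the term checks, with type R
all disciplines: ordered ✗ · linear ✗ · affine ✗ · relevant ✓ · unrestricted ✓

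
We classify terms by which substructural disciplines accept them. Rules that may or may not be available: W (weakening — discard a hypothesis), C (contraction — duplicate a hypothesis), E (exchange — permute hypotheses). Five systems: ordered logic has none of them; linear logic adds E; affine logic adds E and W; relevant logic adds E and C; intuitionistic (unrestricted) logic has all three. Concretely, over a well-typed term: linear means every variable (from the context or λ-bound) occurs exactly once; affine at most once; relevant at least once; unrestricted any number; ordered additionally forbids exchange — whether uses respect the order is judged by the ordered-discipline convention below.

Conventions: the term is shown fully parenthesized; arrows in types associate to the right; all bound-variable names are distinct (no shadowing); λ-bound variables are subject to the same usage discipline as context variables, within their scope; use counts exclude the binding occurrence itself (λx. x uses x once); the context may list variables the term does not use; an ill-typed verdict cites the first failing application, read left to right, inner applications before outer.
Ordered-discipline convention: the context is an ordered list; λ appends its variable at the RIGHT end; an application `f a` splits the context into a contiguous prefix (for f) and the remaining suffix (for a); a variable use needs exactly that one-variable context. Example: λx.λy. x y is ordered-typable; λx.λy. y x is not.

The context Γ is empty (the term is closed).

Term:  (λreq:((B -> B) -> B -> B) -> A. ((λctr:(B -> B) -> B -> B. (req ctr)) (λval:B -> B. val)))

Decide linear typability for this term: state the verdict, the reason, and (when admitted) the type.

yes — req, ctr, val: one use apiece; term : (((B -> B) -> B -> B) -> A) -> A
usage: req [bound]: 1, ctr [bound]: 1, val [bound]: 1
left-to-right use order: req, ctr, val
typing: well-typed — term : (((B -> B) -> B -> B) -> A) -> A
summary: ordered ✓ · linear ✓ · affine ✓ · relevant ✓ · unrestricted ✓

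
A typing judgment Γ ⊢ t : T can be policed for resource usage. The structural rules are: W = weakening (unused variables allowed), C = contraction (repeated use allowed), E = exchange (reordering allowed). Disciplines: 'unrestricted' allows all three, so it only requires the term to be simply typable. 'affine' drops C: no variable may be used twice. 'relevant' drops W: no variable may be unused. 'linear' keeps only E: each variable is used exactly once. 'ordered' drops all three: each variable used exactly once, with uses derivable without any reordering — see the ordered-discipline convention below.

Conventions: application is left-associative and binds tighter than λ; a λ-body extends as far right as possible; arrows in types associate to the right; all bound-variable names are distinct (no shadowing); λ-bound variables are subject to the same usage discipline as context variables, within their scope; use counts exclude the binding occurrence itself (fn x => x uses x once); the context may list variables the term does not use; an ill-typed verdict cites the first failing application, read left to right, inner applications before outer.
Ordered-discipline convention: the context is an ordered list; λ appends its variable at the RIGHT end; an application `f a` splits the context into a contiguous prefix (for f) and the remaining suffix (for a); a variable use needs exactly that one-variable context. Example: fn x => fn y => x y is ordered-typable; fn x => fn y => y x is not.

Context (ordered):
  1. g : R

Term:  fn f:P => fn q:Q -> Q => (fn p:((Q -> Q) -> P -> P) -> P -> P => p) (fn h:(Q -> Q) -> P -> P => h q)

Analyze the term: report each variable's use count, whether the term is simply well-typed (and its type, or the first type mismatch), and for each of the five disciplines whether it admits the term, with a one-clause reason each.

usage: g: 0, f [bound]: 0, q [bound]: 1, p [bound]: 1, h [bound]: 1
uses in reading order: p, h, q
typing: the term checks, with type P -> (Q -> Q) -> ((Q -> Q) -> P -> P) -> P -> P
ordered: ✗ — unused: g, f — weakening required
linear: ✗ — unused: g, f — weakening required
affine: ✓ — at most one use each (g, f, q, p, h)
relevant: ✗ — unused: g, f — weakening required
unrestricted: ✓ — type-checks (P -> (Q -> Q) -> ((Q -> Q) -> P -> P) -> P -> P) and nothing is barred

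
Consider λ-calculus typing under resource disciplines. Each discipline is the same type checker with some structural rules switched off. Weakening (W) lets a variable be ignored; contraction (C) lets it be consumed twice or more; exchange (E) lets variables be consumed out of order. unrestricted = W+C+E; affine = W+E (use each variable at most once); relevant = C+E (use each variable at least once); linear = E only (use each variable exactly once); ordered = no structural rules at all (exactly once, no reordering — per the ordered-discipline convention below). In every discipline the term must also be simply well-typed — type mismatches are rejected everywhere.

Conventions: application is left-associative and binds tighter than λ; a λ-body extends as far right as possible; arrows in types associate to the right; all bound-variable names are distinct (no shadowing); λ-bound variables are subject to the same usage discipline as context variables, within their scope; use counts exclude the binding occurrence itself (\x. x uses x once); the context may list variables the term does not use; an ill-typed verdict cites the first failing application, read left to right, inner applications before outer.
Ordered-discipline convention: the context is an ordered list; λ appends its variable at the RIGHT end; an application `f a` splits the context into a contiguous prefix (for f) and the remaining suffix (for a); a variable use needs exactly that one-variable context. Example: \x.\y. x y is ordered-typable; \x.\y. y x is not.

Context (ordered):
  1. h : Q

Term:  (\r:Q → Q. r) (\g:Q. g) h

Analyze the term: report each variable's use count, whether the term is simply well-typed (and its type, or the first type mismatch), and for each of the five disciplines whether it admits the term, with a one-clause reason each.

counts: h: 1×, r (bound): 1×, g (bound): 1×
use order (left to right): r, g, h
typing: the term checks, with type Q
ordered: ✓ — single-use (h, r, g), ordered derivation ok
linear: ✓ — single use per variable (h, r, g)
affine: ✓ — no duplicate uses among h, r, g
relevant: ✓ — h, r, g: all used, weakening unneeded
unrestricted: ✓ — well-typed at Q; no restrictions here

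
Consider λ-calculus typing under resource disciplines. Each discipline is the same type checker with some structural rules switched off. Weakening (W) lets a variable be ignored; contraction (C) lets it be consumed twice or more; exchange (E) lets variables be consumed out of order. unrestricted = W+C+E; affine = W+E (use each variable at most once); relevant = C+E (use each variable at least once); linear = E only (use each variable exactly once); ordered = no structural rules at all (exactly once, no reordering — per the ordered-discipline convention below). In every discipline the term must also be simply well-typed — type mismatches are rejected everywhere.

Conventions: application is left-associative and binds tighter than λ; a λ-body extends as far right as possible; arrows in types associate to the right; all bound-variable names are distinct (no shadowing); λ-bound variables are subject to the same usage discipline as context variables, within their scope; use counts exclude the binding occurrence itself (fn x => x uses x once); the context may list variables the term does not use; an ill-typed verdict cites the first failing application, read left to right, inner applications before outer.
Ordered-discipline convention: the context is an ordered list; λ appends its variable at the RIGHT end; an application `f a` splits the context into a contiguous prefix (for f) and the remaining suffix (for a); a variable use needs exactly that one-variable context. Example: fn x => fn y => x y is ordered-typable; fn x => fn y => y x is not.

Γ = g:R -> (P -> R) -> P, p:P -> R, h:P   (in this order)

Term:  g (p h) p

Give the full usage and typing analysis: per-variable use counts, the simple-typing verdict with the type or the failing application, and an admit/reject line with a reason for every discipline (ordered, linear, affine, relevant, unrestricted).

use counts: g ×1; p ×2; h ×1
uses in reading order: g, p, h, p
typing: ✓ — P
ordered: ✗, p ×2 used more than once (contraction)
linear: ✗, p ×2 used more than once (contraction)
affine: ✗, p ×2 used more than once (contraction)
relevant: ✓, at least one use each (g, p, h)
unrestricted: ✓, simply typable at P; W, C, E all held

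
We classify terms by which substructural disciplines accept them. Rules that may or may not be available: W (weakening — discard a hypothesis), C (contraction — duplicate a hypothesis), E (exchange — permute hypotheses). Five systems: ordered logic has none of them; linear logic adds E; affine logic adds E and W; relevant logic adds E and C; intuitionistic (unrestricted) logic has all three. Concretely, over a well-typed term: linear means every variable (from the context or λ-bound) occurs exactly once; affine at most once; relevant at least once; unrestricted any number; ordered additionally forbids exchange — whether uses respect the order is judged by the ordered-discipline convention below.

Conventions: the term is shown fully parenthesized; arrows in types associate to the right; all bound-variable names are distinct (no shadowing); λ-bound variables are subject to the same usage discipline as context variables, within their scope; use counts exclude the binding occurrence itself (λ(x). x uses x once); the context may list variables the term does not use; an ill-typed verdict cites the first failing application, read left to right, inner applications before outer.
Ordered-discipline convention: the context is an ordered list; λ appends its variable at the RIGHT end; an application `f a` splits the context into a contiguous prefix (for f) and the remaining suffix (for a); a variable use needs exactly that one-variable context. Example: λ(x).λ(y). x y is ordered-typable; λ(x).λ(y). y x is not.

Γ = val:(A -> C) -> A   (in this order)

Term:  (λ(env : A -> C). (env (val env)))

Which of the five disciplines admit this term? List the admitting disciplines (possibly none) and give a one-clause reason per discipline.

accepted by: relevant, unrestricted
variable uses: val: 1; env (bound): 2
uses in reading order: env, val, env
typing: well-typed — term : (A -> C) -> C
ordered: ✗, needs contraction — env ×2
linear: ✗, needs contraction — env ×2
affine: ✗, needs contraction — env ×2
relevant: ✓, val, env: all used, weakening unneeded
unrestricted: ✓, simply typable at (A -> C) -> C; W, C, E all held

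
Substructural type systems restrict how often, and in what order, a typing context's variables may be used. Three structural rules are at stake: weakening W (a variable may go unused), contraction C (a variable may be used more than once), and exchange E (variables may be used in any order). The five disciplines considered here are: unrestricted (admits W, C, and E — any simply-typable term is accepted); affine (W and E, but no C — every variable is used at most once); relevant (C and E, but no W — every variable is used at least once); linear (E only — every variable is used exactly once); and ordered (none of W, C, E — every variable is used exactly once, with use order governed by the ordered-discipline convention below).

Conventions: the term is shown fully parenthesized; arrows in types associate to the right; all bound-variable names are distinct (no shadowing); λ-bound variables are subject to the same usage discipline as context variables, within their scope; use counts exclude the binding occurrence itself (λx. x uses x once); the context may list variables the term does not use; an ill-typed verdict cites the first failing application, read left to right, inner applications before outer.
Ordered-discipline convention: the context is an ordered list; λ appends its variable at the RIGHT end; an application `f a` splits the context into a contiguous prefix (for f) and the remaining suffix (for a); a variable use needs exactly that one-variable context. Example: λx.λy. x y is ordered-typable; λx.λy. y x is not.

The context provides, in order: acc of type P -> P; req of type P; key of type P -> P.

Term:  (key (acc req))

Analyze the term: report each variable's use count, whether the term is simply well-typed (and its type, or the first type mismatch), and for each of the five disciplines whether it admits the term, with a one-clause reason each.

counts: acc: 1×; req: 1×; key: 1×
uses in reading order: key, acc, req
typing: the term checks, with type P
ordered: ✗, needs exchange: uses follow key, acc, req
linear: ✓, each of acc, req, key used exactly once
affine: ✓, none of acc, req, key used more than once
relevant: ✓, every one of acc, req, key appears
unrestricted: ✓, typability at P is all that's needed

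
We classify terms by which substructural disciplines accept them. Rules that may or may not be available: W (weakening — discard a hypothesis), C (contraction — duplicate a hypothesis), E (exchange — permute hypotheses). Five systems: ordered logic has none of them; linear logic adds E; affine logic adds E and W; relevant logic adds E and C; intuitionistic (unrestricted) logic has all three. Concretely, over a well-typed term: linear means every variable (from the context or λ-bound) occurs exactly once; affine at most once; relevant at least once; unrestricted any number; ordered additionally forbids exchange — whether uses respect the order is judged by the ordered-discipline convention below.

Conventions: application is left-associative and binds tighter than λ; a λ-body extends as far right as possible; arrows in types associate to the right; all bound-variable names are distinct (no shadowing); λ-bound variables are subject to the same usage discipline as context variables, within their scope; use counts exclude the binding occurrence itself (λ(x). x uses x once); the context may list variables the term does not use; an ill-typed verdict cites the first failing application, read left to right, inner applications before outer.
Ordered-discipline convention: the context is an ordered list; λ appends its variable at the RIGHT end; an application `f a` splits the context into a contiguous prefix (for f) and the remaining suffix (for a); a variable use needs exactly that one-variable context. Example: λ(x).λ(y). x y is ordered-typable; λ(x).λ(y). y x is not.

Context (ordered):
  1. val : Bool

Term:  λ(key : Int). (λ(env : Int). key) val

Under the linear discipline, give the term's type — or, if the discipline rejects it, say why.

not well-typed under linear — fails simple typing
use counts: val: 1, key (bound): 1, env (bound): 0
uses in reading order: key, val
typing: ill-typed: argument of type Bool where Int is required
per-discipline verdicts: ordered ✗; linear ✗; affine ✗; relevant ✗; unrestricted ✗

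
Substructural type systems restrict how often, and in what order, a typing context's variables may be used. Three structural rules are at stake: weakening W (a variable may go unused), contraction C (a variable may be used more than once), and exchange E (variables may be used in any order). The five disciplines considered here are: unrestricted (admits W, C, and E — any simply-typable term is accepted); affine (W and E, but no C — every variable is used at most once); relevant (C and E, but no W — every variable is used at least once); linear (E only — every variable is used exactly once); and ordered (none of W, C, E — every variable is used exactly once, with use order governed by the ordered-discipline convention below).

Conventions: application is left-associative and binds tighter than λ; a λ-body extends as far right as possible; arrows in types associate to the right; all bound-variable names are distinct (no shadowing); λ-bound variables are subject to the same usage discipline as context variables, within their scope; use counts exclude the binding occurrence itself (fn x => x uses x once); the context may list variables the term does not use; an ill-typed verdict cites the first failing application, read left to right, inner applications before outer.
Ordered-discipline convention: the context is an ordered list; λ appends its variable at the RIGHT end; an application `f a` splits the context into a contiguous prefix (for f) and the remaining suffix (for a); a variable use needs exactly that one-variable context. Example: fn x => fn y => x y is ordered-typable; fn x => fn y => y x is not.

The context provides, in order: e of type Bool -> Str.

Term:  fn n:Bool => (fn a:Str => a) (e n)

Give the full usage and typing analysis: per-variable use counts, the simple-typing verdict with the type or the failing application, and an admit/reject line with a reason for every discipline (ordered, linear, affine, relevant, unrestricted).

counts: e: 1×, n [bound]: 1×, a [bound]: 1×
left-to-right use order: a, e, n
typing: well-typed at Bool -> Str
ordered: ✓, single-use (e, n, a), ordered derivation ok
linear: ✓, single use per variable (e, n, a)
affine: ✓, no duplicate uses among e, n, a
relevant: ✓, every one of e, n, a appears
unrestricted: ✓, simply typable at Bool -> Str; W, C, E all held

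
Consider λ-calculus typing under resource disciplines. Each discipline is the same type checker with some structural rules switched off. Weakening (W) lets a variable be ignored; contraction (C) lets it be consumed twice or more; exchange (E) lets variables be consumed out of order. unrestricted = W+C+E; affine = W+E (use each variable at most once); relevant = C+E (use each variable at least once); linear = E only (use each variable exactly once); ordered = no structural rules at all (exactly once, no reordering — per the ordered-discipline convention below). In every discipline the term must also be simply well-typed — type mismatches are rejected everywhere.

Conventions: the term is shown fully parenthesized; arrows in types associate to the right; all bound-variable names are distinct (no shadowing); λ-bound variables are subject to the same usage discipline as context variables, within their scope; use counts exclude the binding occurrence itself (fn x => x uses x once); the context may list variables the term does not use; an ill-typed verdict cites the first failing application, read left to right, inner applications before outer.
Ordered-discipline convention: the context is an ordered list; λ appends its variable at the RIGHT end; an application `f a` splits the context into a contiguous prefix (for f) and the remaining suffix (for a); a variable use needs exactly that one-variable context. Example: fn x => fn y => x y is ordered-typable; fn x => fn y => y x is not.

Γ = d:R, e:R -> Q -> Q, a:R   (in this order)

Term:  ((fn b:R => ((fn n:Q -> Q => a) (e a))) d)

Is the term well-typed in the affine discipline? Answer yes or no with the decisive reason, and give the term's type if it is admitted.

no — needs contraction — a ×2
use counts: d ×1; e ×1; a ×2; b (λ-bound) ×0; n (λ-bound) ×0
order of uses: a, e, a, d
typing: well-typed at R
all disciplines: ordered ✗; linear ✗; affine ✗; relevant ✗; unrestricted ✓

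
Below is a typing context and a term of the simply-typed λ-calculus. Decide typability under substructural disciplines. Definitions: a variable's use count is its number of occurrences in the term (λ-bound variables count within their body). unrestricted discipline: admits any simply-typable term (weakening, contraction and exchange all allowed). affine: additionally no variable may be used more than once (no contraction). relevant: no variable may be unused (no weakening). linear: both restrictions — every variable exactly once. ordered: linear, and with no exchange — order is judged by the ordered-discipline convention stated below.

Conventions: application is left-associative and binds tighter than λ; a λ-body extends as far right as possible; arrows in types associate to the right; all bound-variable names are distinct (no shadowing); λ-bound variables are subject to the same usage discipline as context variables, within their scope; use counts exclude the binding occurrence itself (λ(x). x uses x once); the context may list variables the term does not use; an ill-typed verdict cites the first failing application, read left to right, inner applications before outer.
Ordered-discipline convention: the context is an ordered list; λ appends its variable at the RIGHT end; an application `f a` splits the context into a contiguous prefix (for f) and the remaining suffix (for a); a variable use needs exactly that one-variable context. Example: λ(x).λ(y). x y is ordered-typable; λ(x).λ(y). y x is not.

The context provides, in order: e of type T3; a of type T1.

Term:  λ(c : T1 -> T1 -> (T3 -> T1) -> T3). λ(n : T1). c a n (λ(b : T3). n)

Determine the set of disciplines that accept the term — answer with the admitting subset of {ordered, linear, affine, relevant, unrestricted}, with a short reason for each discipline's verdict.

admitted in: unrestricted
use counts: e: 0×, a: 1×, c (bound): 1×, n (bound): 2×, b (bound): 0×
order of uses: c, a, n, n
typing: well-typed — term : (T1 -> T1 -> (T3 -> T1) -> T3) -> T1 -> T3
ordered ✗ (needs contraction — n ×2; e, b never used (weakening))
linear ✗ (needs contraction — n ×2; e, b never used (weakening))
affine ✗ (needs contraction — n ×2)
relevant ✗ (e, b never used (weakening))
unrestricted ✓ (well-typed at (T1 -> T1 -> (T3 -> T1) -> T3) -> T1 -> T3; no restrictions here)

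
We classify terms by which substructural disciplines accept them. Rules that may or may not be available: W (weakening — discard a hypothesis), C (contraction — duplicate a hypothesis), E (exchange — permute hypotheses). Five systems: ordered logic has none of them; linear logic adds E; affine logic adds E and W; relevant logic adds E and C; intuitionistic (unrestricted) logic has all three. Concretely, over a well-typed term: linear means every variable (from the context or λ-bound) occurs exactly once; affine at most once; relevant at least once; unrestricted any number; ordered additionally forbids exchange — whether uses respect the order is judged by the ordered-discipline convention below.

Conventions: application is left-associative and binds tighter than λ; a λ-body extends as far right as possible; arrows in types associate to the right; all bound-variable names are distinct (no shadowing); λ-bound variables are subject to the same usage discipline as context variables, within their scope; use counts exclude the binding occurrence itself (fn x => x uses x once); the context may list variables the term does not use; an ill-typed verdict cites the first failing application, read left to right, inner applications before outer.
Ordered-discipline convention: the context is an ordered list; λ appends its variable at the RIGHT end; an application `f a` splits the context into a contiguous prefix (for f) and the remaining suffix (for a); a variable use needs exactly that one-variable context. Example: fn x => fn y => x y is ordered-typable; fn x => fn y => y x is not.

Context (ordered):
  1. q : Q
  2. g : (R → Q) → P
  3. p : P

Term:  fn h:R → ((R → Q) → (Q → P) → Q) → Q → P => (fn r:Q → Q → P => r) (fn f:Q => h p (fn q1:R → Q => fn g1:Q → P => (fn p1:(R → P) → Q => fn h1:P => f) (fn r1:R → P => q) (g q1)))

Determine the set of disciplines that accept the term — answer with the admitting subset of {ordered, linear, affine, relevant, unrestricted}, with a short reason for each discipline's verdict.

admitted by: none
use counts: q ×1; g ×1; p ×1; h (λ-bound) ×1; r (λ-bound) ×1; f (λ-bound) ×1; q1 (λ-bound) ×1; g1 (λ-bound) ×0; p1 (λ-bound) ×0; h1 (λ-bound) ×0; r1 (λ-bound) ×0
left-to-right use order: r, h, p, f, q, g, q1
typing: ill-typed: argument of type P where R is required
ordered: ✗, fails simple typing
linear: ✗, a type mismatch blocks all five
affine: ✗, the type mismatch rejects it
relevant: ✗, not simply typable
unrestricted: ✗, fails simple typing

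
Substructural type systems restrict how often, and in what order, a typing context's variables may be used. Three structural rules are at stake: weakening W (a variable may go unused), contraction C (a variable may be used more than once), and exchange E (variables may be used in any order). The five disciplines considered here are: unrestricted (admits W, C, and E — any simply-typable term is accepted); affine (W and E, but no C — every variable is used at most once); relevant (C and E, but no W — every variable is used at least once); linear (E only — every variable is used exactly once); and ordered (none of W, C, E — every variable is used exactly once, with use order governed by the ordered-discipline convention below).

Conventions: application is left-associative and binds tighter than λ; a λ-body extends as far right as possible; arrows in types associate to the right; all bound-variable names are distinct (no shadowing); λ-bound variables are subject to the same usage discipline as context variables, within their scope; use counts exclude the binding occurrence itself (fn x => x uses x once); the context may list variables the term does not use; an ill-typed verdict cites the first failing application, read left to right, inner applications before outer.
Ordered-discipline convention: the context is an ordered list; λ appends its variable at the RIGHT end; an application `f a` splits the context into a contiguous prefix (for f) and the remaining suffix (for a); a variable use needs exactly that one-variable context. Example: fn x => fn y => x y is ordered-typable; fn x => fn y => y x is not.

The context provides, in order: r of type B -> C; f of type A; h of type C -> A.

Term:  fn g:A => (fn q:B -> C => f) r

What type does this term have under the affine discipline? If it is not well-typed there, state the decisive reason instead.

term : A -> A
usage: r: 1×; f: 1×; h: 0×; g (λ-bound): 0×; q (λ-bound): 0×
use order (left to right): f, r
typing: the term checks, with type A -> A
all disciplines: ordered ✗, linear ✗, affine ✓, relevant ✗, unrestricted ✓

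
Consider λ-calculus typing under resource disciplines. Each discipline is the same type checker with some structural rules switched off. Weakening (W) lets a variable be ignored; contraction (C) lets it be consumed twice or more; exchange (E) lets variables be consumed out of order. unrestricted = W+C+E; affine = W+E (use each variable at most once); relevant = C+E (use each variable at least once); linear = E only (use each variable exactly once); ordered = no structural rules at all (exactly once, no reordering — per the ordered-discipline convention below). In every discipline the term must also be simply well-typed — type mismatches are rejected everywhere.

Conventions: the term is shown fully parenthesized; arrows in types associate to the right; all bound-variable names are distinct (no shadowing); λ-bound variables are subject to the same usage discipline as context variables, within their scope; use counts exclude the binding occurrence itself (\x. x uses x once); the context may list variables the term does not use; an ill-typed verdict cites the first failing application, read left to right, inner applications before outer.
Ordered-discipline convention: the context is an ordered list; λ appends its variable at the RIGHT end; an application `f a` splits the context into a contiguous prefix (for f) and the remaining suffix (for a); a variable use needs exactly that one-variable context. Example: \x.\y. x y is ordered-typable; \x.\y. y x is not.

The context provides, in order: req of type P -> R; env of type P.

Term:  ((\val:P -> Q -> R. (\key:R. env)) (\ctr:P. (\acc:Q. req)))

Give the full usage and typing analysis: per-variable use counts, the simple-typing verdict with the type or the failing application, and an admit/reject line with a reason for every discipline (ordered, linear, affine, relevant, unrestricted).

counts: req: 1, env: 1, val (bound): 0, key (bound): 0, ctr (bound): 0, acc (bound): 0
use order (left to right): env, req
typing: ill-typed: a function awaiting P -> Q -> R gets P -> Q -> P -> R
ordered: ✗, fails simple typing
linear: ✗, a type mismatch blocks all five
affine: ✗, the type mismatch rejects it
relevant: ✗, not simply typable
unrestricted: ✗, fails simple typing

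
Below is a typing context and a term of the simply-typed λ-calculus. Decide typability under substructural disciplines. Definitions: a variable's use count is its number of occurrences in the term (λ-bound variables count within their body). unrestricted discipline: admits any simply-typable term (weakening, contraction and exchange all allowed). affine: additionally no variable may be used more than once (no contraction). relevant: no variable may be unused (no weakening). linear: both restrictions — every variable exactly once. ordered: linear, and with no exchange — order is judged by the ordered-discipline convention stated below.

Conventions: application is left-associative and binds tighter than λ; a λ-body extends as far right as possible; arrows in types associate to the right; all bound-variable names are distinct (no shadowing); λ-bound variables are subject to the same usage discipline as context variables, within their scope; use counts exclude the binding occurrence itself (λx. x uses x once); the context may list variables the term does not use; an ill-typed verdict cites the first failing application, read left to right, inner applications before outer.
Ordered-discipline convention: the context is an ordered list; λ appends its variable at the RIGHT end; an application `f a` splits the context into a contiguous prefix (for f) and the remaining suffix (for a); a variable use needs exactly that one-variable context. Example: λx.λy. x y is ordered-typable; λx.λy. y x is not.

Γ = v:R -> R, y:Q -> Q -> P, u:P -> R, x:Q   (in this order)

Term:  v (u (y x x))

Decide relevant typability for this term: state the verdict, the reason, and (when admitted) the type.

yes — v, y, u, x: all used, weakening unneeded; term : R
variable uses: v: 1; y: 1; u: 1; x: 2
use order (left to right): v, u, y, x, x
typing: ✓ — R
across the five disciplines: ordered ✗, linear ✗, affine ✗, relevant ✓, unrestricted ✓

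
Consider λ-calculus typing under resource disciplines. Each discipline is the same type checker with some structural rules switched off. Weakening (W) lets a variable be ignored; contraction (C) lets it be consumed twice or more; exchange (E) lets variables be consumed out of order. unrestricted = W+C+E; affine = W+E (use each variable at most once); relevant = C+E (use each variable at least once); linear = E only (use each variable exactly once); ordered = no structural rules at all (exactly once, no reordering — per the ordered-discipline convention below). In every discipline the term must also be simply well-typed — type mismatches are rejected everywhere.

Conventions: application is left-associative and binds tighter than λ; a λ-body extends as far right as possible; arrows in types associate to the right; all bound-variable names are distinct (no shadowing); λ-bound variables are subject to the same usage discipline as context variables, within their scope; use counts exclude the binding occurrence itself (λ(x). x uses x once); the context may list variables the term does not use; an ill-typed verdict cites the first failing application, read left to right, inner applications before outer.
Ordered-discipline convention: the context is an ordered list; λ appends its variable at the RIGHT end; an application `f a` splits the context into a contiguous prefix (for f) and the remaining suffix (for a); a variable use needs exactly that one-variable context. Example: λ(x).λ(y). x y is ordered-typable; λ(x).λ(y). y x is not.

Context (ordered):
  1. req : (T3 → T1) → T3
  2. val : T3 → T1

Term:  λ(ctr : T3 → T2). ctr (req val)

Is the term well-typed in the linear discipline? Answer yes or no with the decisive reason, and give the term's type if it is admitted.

yes — each of req, val, ctr used exactly once; term : (T3 → T2) → T2
usage: req=1, val=1, ctr (bound)=1
order of uses: ctr, req, val
typing: the term checks, with type (T3 → T2) → T2
per-discipline verdicts: ordered ✗ | linear ✓ | affine ✓ | relevant ✓ | unrestricted ✓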